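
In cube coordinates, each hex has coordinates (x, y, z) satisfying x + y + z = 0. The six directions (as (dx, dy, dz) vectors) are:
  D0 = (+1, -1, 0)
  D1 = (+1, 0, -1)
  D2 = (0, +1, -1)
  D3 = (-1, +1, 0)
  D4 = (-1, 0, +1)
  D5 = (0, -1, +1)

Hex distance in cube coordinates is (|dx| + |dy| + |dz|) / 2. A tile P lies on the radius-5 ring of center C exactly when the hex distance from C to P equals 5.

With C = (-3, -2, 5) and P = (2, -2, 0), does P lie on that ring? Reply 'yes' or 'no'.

|px - cx| = |2 - (-3)| = 5
|py - cy| = |-2 - (-2)| = 0
|pz - cz| = |0 - 5| = 5
distance = (5+0+5)/2 = 10/2 = 5
radius = 5; distance == radius -> yes

Answer: yes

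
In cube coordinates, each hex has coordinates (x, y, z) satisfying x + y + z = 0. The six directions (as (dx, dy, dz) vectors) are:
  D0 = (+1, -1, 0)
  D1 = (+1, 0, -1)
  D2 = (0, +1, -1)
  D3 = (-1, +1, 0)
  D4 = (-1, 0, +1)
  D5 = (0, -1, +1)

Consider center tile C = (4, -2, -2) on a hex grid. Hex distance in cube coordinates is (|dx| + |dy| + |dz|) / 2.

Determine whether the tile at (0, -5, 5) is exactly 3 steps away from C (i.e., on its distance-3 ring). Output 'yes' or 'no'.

Answer: no

Derivation:
|px - cx| = |0 - 4| = 4
|py - cy| = |-5 - (-2)| = 3
|pz - cz| = |5 - (-2)| = 7
distance = (4+3+7)/2 = 14/2 = 7
radius = 3; distance != radius -> no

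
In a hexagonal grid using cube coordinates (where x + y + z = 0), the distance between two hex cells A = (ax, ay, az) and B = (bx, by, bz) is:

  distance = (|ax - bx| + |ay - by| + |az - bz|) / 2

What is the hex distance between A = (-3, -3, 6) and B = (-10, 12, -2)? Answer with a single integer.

Answer: 15

Derivation:
|ax - bx| = |-3 - (-10)| = 7
|ay - by| = |-3 - 12| = 15
|az - bz| = |6 - (-2)| = 8
distance = (7 + 15 + 8) / 2 = 30 / 2 = 15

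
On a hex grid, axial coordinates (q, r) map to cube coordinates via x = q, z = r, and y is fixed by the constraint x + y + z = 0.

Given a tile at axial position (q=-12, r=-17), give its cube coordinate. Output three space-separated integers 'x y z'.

Answer: -12 29 -17

Derivation:
x = q = -12
z = r = -17
y = -x - z = -(-12) - (-17) = 29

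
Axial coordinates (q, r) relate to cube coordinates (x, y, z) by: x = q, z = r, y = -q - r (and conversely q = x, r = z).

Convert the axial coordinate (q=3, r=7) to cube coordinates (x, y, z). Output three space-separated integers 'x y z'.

Answer: 3 -10 7

Derivation:
x = q = 3
z = r = 7
y = -x - z = -(3) - (7) = -10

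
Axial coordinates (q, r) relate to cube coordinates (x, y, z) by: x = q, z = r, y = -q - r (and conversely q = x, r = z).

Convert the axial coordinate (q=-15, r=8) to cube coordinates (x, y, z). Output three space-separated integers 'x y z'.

Answer: -15 7 8

Derivation:
x = q = -15
z = r = 8
y = -x - z = -(-15) - (8) = 7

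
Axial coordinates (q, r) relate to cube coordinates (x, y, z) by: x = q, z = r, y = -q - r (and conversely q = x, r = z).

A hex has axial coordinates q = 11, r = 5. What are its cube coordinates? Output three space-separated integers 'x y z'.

x = q = 11
z = r = 5
y = -x - z = -(11) - (5) = -16

Answer: 11 -16 5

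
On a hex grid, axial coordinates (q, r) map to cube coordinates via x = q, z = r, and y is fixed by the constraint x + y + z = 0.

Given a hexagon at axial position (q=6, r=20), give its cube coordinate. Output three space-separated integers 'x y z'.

Answer: 6 -26 20

Derivation:
x = q = 6
z = r = 20
y = -x - z = -(6) - (20) = -26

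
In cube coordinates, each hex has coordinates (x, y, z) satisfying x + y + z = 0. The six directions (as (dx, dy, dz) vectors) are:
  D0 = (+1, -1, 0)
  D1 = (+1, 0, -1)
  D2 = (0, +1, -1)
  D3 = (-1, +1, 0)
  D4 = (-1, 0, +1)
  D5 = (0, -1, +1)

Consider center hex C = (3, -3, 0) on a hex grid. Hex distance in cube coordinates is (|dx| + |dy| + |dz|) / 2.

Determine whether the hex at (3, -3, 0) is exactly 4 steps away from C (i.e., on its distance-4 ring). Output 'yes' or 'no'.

|px - cx| = |3 - 3| = 0
|py - cy| = |-3 - (-3)| = 0
|pz - cz| = |0 - 0| = 0
distance = (0+0+0)/2 = 0/2 = 0
radius = 4; distance != radius -> no

Answer: no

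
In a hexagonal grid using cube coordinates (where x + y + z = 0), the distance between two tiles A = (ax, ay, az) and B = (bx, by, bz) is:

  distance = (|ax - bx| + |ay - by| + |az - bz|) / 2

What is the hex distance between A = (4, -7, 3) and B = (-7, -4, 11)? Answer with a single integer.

Answer: 11

Derivation:
|ax - bx| = |4 - (-7)| = 11
|ay - by| = |-7 - (-4)| = 3
|az - bz| = |3 - 11| = 8
distance = (11 + 3 + 8) / 2 = 22 / 2 = 11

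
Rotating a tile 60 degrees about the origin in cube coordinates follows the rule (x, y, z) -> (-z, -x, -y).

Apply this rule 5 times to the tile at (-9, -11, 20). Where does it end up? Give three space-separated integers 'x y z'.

Start: (-9, -11, 20)
Step 1: (-9, -11, 20) -> (-(20), -(-9), -(-11)) = (-20, 9, 11)
Step 2: (-20, 9, 11) -> (-(11), -(-20), -(9)) = (-11, 20, -9)
Step 3: (-11, 20, -9) -> (-(-9), -(-11), -(20)) = (9, 11, -20)
Step 4: (9, 11, -20) -> (-(-20), -(9), -(11)) = (20, -9, -11)
Step 5: (20, -9, -11) -> (-(-11), -(20), -(-9)) = (11, -20, 9)

Answer: 11 -20 9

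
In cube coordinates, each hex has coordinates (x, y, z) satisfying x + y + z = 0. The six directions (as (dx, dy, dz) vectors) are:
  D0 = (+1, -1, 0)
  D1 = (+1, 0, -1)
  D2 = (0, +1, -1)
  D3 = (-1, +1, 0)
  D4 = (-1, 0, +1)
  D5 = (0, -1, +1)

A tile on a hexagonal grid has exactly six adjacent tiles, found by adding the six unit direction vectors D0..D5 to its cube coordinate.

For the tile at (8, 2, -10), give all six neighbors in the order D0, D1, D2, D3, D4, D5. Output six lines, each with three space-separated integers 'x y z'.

Answer: 9 1 -10
9 2 -11
8 3 -11
7 3 -10
7 2 -9
8 1 -9

Derivation:
Center: (8, 2, -10). Add each direction:
  D0: (8, 2, -10) + (1, -1, 0) = (9, 1, -10)
  D1: (8, 2, -10) + (1, 0, -1) = (9, 2, -11)
  D2: (8, 2, -10) + (0, 1, -1) = (8, 3, -11)
  D3: (8, 2, -10) + (-1, 1, 0) = (7, 3, -10)
  D4: (8, 2, -10) + (-1, 0, 1) = (7, 2, -9)
  D5: (8, 2, -10) + (0, -1, 1) = (8, 1, -9)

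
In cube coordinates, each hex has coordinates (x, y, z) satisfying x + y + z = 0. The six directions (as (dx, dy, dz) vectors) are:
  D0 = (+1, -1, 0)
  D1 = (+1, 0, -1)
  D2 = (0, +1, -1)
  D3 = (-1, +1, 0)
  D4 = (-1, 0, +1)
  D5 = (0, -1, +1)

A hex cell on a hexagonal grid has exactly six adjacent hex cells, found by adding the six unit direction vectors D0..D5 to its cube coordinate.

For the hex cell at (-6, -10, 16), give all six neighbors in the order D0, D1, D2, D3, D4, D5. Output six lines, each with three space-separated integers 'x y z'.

Answer: -5 -11 16
-5 -10 15
-6 -9 15
-7 -9 16
-7 -10 17
-6 -11 17

Derivation:
Center: (-6, -10, 16). Add each direction:
  D0: (-6, -10, 16) + (1, -1, 0) = (-5, -11, 16)
  D1: (-6, -10, 16) + (1, 0, -1) = (-5, -10, 15)
  D2: (-6, -10, 16) + (0, 1, -1) = (-6, -9, 15)
  D3: (-6, -10, 16) + (-1, 1, 0) = (-7, -9, 16)
  D4: (-6, -10, 16) + (-1, 0, 1) = (-7, -10, 17)
  D5: (-6, -10, 16) + (0, -1, 1) = (-6, -11, 17)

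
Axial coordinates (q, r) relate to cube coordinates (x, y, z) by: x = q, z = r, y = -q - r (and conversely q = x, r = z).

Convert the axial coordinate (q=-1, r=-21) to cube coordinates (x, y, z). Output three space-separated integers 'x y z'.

Answer: -1 22 -21

Derivation:
x = q = -1
z = r = -21
y = -x - z = -(-1) - (-21) = 22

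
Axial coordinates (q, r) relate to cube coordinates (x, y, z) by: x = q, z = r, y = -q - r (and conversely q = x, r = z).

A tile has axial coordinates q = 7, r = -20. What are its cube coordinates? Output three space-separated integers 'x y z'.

x = q = 7
z = r = -20
y = -x - z = -(7) - (-20) = 13

Answer: 7 13 -20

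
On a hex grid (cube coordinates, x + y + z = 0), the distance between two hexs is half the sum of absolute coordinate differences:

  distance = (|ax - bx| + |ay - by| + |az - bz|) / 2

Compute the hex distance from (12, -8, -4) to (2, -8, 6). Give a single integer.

Answer: 10

Derivation:
|ax - bx| = |12 - 2| = 10
|ay - by| = |-8 - (-8)| = 0
|az - bz| = |-4 - 6| = 10
distance = (10 + 0 + 10) / 2 = 20 / 2 = 10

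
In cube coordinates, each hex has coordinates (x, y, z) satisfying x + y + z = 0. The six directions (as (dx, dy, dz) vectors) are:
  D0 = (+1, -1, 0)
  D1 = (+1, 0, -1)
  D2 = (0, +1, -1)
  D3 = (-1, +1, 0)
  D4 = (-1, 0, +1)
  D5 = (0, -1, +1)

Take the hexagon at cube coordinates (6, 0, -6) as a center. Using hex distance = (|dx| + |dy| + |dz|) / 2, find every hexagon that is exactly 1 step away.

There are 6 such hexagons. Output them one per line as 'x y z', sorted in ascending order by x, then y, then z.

Answer: 5 0 -5
5 1 -6
6 -1 -5
6 1 -7
7 -1 -6
7 0 -7

Derivation:
Walk ring at distance 1 from (6, 0, -6):
Start at center + D4*1 = (5, 0, -5)
  hex 0: (5, 0, -5)
  hex 1: (6, -1, -5)
  hex 2: (7, -1, -6)
  hex 3: (7, 0, -7)
  hex 4: (6, 1, -7)
  hex 5: (5, 1, -6)
Sorted: 6 hexes.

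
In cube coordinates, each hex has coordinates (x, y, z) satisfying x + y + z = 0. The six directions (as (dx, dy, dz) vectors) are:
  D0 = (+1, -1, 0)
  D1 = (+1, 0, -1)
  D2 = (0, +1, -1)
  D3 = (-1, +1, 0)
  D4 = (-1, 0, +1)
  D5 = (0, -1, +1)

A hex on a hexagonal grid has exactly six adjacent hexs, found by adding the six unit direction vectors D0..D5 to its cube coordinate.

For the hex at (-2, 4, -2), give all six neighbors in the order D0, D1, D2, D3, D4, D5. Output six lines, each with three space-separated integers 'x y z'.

Answer: -1 3 -2
-1 4 -3
-2 5 -3
-3 5 -2
-3 4 -1
-2 3 -1

Derivation:
Center: (-2, 4, -2). Add each direction:
  D0: (-2, 4, -2) + (1, -1, 0) = (-1, 3, -2)
  D1: (-2, 4, -2) + (1, 0, -1) = (-1, 4, -3)
  D2: (-2, 4, -2) + (0, 1, -1) = (-2, 5, -3)
  D3: (-2, 4, -2) + (-1, 1, 0) = (-3, 5, -2)
  D4: (-2, 4, -2) + (-1, 0, 1) = (-3, 4, -1)
  D5: (-2, 4, -2) + (0, -1, 1) = (-2, 3, -1)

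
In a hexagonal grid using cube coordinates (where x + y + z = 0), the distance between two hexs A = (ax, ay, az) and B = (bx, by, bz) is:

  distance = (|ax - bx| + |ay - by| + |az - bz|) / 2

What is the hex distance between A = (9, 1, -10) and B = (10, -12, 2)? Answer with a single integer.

Answer: 13

Derivation:
|ax - bx| = |9 - 10| = 1
|ay - by| = |1 - (-12)| = 13
|az - bz| = |-10 - 2| = 12
distance = (1 + 13 + 12) / 2 = 26 / 2 = 13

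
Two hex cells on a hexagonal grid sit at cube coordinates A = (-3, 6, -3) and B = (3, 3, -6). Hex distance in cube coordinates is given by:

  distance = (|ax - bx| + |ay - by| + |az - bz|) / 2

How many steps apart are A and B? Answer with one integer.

Answer: 6

Derivation:
|ax - bx| = |-3 - 3| = 6
|ay - by| = |6 - 3| = 3
|az - bz| = |-3 - (-6)| = 3
distance = (6 + 3 + 3) / 2 = 12 / 2 = 6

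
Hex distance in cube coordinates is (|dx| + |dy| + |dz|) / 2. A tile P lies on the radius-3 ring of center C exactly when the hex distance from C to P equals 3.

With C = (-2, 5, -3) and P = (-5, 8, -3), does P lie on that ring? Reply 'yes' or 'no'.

Answer: yes

Derivation:
|px - cx| = |-5 - (-2)| = 3
|py - cy| = |8 - 5| = 3
|pz - cz| = |-3 - (-3)| = 0
distance = (3+3+0)/2 = 6/2 = 3
radius = 3; distance == radius -> yes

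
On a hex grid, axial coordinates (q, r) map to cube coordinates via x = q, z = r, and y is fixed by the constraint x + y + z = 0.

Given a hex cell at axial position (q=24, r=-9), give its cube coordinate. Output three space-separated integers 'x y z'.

x = q = 24
z = r = -9
y = -x - z = -(24) - (-9) = -15

Answer: 24 -15 -9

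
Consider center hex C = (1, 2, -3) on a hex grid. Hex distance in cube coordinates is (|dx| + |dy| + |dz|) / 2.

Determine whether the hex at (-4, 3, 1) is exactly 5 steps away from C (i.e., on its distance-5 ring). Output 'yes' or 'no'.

|px - cx| = |-4 - 1| = 5
|py - cy| = |3 - 2| = 1
|pz - cz| = |1 - (-3)| = 4
distance = (5+1+4)/2 = 10/2 = 5
radius = 5; distance == radius -> yes

Answer: yes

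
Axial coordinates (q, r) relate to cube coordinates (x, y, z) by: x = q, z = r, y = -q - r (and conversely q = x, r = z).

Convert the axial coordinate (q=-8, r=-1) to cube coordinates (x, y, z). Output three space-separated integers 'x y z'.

x = q = -8
z = r = -1
y = -x - z = -(-8) - (-1) = 9

Answer: -8 9 -1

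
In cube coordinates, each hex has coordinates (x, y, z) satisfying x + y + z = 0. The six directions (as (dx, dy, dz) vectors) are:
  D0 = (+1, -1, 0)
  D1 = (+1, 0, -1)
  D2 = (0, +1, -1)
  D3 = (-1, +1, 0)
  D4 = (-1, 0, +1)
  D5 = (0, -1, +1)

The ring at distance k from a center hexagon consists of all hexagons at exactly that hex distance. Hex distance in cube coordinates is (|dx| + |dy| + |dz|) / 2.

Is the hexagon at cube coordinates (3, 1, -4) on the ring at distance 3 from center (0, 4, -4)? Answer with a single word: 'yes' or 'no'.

|px - cx| = |3 - 0| = 3
|py - cy| = |1 - 4| = 3
|pz - cz| = |-4 - (-4)| = 0
distance = (3+3+0)/2 = 6/2 = 3
radius = 3; distance == radius -> yes

Answer: yes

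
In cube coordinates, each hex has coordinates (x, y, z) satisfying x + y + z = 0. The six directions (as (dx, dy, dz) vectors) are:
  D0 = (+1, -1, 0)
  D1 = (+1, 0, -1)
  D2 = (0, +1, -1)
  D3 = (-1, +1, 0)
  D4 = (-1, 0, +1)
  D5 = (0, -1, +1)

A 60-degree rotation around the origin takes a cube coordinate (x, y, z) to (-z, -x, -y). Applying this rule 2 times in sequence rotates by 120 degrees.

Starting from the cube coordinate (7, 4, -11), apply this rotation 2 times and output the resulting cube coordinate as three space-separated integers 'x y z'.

Answer: 4 -11 7

Derivation:
Start: (7, 4, -11)
Step 1: (7, 4, -11) -> (-(-11), -(7), -(4)) = (11, -7, -4)
Step 2: (11, -7, -4) -> (-(-4), -(11), -(-7)) = (4, -11, 7)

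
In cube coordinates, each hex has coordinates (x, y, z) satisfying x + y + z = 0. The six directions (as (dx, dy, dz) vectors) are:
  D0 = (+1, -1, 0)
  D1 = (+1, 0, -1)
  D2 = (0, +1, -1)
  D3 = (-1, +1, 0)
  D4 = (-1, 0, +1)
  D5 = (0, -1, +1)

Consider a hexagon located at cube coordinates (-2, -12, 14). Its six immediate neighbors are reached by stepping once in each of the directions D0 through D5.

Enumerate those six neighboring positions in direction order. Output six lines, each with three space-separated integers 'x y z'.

Center: (-2, -12, 14). Add each direction:
  D0: (-2, -12, 14) + (1, -1, 0) = (-1, -13, 14)
  D1: (-2, -12, 14) + (1, 0, -1) = (-1, -12, 13)
  D2: (-2, -12, 14) + (0, 1, -1) = (-2, -11, 13)
  D3: (-2, -12, 14) + (-1, 1, 0) = (-3, -11, 14)
  D4: (-2, -12, 14) + (-1, 0, 1) = (-3, -12, 15)
  D5: (-2, -12, 14) + (0, -1, 1) = (-2, -13, 15)

Answer: -1 -13 14
-1 -12 13
-2 -11 13
-3 -11 14
-3 -12 15
-2 -13 15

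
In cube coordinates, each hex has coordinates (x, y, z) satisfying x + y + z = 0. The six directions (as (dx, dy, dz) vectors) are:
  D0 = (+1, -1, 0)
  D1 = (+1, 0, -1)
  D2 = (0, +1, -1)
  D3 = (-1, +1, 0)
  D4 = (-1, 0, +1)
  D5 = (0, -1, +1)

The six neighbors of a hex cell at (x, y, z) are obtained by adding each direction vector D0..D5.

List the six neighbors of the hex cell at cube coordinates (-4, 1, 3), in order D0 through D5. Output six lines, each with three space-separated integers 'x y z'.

Center: (-4, 1, 3). Add each direction:
  D0: (-4, 1, 3) + (1, -1, 0) = (-3, 0, 3)
  D1: (-4, 1, 3) + (1, 0, -1) = (-3, 1, 2)
  D2: (-4, 1, 3) + (0, 1, -1) = (-4, 2, 2)
  D3: (-4, 1, 3) + (-1, 1, 0) = (-5, 2, 3)
  D4: (-4, 1, 3) + (-1, 0, 1) = (-5, 1, 4)
  D5: (-4, 1, 3) + (0, -1, 1) = (-4, 0, 4)

Answer: -3 0 3
-3 1 2
-4 2 2
-5 2 3
-5 1 4
-4 0 4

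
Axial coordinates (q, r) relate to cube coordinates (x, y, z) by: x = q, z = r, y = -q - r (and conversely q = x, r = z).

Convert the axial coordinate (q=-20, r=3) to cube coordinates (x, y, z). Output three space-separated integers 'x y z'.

Answer: -20 17 3

Derivation:
x = q = -20
z = r = 3
y = -x - z = -(-20) - (3) = 17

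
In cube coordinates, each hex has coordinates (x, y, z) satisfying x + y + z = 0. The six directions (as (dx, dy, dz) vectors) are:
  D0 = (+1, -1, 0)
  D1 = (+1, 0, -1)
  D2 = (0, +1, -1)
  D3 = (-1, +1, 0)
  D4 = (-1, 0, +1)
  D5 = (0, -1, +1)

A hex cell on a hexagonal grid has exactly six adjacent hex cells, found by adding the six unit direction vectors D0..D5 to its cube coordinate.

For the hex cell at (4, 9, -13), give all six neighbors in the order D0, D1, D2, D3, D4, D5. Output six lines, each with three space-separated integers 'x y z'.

Center: (4, 9, -13). Add each direction:
  D0: (4, 9, -13) + (1, -1, 0) = (5, 8, -13)
  D1: (4, 9, -13) + (1, 0, -1) = (5, 9, -14)
  D2: (4, 9, -13) + (0, 1, -1) = (4, 10, -14)
  D3: (4, 9, -13) + (-1, 1, 0) = (3, 10, -13)
  D4: (4, 9, -13) + (-1, 0, 1) = (3, 9, -12)
  D5: (4, 9, -13) + (0, -1, 1) = (4, 8, -12)

Answer: 5 8 -13
5 9 -14
4 10 -14
3 10 -13
3 9 -12
4 8 -12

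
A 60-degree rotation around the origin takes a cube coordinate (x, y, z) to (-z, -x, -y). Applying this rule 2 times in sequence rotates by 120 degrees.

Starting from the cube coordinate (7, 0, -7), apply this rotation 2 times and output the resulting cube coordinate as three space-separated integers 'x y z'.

Answer: 0 -7 7

Derivation:
Start: (7, 0, -7)
Step 1: (7, 0, -7) -> (-(-7), -(7), -(0)) = (7, -7, 0)
Step 2: (7, -7, 0) -> (-(0), -(7), -(-7)) = (0, -7, 7)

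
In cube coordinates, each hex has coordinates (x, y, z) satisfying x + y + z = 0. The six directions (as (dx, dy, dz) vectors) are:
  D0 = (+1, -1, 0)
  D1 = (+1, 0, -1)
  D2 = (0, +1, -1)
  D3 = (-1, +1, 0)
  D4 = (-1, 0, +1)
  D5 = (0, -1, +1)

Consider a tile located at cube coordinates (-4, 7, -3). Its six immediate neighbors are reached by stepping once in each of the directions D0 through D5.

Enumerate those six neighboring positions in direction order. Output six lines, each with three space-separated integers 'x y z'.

Center: (-4, 7, -3). Add each direction:
  D0: (-4, 7, -3) + (1, -1, 0) = (-3, 6, -3)
  D1: (-4, 7, -3) + (1, 0, -1) = (-3, 7, -4)
  D2: (-4, 7, -3) + (0, 1, -1) = (-4, 8, -4)
  D3: (-4, 7, -3) + (-1, 1, 0) = (-5, 8, -3)
  D4: (-4, 7, -3) + (-1, 0, 1) = (-5, 7, -2)
  D5: (-4, 7, -3) + (0, -1, 1) = (-4, 6, -2)

Answer: -3 6 -3
-3 7 -4
-4 8 -4
-5 8 -3
-5 7 -2
-4 6 -2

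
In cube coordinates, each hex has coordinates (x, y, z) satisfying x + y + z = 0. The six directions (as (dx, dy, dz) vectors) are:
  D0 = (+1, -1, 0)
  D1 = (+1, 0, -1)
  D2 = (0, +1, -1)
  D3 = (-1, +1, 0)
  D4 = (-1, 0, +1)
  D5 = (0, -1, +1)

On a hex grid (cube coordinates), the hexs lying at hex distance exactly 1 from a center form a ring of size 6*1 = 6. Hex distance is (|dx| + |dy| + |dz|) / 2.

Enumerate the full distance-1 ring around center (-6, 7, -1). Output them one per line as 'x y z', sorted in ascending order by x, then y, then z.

Walk ring at distance 1 from (-6, 7, -1):
Start at center + D4*1 = (-7, 7, 0)
  hex 0: (-7, 7, 0)
  hex 1: (-6, 6, 0)
  hex 2: (-5, 6, -1)
  hex 3: (-5, 7, -2)
  hex 4: (-6, 8, -2)
  hex 5: (-7, 8, -1)
Sorted: 6 hexes.

Answer: -7 7 0
-7 8 -1
-6 6 0
-6 8 -2
-5 6 -1
-5 7 -2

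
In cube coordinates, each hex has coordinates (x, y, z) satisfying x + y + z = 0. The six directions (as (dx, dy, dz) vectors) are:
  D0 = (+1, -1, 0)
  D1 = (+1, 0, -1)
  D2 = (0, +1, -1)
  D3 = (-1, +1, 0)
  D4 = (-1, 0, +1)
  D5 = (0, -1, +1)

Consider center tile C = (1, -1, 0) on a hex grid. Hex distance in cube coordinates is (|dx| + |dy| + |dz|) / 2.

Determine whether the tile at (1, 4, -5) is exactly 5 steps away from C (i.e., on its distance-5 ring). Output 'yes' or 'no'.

Answer: yes

Derivation:
|px - cx| = |1 - 1| = 0
|py - cy| = |4 - (-1)| = 5
|pz - cz| = |-5 - 0| = 5
distance = (0+5+5)/2 = 10/2 = 5
radius = 5; distance == radius -> yes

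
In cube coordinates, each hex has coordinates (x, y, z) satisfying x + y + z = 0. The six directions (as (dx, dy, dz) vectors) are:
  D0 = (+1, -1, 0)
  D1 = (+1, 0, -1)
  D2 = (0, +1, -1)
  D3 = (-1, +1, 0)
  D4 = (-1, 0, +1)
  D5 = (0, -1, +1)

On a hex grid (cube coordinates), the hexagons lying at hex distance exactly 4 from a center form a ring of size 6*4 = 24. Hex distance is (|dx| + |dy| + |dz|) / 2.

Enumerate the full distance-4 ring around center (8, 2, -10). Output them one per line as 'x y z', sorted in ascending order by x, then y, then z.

Answer: 4 2 -6
4 3 -7
4 4 -8
4 5 -9
4 6 -10
5 1 -6
5 6 -11
6 0 -6
6 6 -12
7 -1 -6
7 6 -13
8 -2 -6
8 6 -14
9 -2 -7
9 5 -14
10 -2 -8
10 4 -14
11 -2 -9
11 3 -14
12 -2 -10
12 -1 -11
12 0 -12
12 1 -13
12 2 -14

Derivation:
Walk ring at distance 4 from (8, 2, -10):
Start at center + D4*4 = (4, 2, -6)
  hex 0: (4, 2, -6)
  hex 1: (5, 1, -6)
  hex 2: (6, 0, -6)
  hex 3: (7, -1, -6)
  hex 4: (8, -2, -6)
  hex 5: (9, -2, -7)
  hex 6: (10, -2, -8)
  hex 7: (11, -2, -9)
  hex 8: (12, -2, -10)
  hex 9: (12, -1, -11)
  hex 10: (12, 0, -12)
  hex 11: (12, 1, -13)
  hex 12: (12, 2, -14)
  hex 13: (11, 3, -14)
  hex 14: (10, 4, -14)
  hex 15: (9, 5, -14)
  hex 16: (8, 6, -14)
  hex 17: (7, 6, -13)
  hex 18: (6, 6, -12)
  hex 19: (5, 6, -11)
  hex 20: (4, 6, -10)
  hex 21: (4, 5, -9)
  hex 22: (4, 4, -8)
  hex 23: (4, 3, -7)
Sorted: 24 hexes.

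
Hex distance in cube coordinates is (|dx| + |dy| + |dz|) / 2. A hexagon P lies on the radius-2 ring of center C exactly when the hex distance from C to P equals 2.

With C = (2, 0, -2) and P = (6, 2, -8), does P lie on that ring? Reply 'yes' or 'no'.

|px - cx| = |6 - 2| = 4
|py - cy| = |2 - 0| = 2
|pz - cz| = |-8 - (-2)| = 6
distance = (4+2+6)/2 = 12/2 = 6
radius = 2; distance != radius -> no

Answer: no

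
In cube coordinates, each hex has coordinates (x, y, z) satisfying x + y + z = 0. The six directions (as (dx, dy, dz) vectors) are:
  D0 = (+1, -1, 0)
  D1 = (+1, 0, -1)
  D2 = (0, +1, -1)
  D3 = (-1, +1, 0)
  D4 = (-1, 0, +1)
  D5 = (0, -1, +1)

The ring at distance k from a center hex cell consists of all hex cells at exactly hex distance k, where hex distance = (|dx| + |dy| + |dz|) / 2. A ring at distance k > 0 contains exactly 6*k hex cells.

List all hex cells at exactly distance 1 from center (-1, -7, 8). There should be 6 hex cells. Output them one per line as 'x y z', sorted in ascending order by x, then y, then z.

Answer: -2 -7 9
-2 -6 8
-1 -8 9
-1 -6 7
0 -8 8
0 -7 7

Derivation:
Walk ring at distance 1 from (-1, -7, 8):
Start at center + D4*1 = (-2, -7, 9)
  hex 0: (-2, -7, 9)
  hex 1: (-1, -8, 9)
  hex 2: (0, -8, 8)
  hex 3: (0, -7, 7)
  hex 4: (-1, -6, 7)
  hex 5: (-2, -6, 8)
Sorted: 6 hexes.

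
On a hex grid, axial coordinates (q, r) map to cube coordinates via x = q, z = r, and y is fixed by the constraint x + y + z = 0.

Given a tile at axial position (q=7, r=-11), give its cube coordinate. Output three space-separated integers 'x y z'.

x = q = 7
z = r = -11
y = -x - z = -(7) - (-11) = 4

Answer: 7 4 -11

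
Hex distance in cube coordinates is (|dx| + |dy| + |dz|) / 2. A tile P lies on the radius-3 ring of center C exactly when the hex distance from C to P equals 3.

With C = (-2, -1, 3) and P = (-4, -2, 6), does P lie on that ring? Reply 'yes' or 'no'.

|px - cx| = |-4 - (-2)| = 2
|py - cy| = |-2 - (-1)| = 1
|pz - cz| = |6 - 3| = 3
distance = (2+1+3)/2 = 6/2 = 3
radius = 3; distance == radius -> yes

Answer: yes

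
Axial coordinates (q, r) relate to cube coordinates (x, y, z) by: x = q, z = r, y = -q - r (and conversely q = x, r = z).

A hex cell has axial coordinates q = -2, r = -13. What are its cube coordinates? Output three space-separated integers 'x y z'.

x = q = -2
z = r = -13
y = -x - z = -(-2) - (-13) = 15

Answer: -2 15 -13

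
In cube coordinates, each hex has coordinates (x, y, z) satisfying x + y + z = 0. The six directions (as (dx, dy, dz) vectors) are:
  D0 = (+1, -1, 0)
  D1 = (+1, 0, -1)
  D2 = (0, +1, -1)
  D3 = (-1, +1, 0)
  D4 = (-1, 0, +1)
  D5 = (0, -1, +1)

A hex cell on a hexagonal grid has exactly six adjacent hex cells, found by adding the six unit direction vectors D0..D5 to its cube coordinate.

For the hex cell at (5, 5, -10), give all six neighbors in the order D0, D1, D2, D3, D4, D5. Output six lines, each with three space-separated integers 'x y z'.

Answer: 6 4 -10
6 5 -11
5 6 -11
4 6 -10
4 5 -9
5 4 -9

Derivation:
Center: (5, 5, -10). Add each direction:
  D0: (5, 5, -10) + (1, -1, 0) = (6, 4, -10)
  D1: (5, 5, -10) + (1, 0, -1) = (6, 5, -11)
  D2: (5, 5, -10) + (0, 1, -1) = (5, 6, -11)
  D3: (5, 5, -10) + (-1, 1, 0) = (4, 6, -10)
  D4: (5, 5, -10) + (-1, 0, 1) = (4, 5, -9)
  D5: (5, 5, -10) + (0, -1, 1) = (5, 4, -9)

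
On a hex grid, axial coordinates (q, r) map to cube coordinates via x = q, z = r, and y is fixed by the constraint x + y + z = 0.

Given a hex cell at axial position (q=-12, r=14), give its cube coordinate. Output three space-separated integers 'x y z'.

Answer: -12 -2 14

Derivation:
x = q = -12
z = r = 14
y = -x - z = -(-12) - (14) = -2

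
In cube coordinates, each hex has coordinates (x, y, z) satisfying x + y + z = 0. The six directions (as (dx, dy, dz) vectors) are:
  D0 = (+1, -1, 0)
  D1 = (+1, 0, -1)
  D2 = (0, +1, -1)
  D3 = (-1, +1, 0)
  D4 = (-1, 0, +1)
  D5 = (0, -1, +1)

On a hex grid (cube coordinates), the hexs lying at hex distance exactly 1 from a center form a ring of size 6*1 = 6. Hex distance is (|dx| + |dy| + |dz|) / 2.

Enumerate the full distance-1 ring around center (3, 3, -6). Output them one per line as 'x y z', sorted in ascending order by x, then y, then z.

Answer: 2 3 -5
2 4 -6
3 2 -5
3 4 -7
4 2 -6
4 3 -7

Derivation:
Walk ring at distance 1 from (3, 3, -6):
Start at center + D4*1 = (2, 3, -5)
  hex 0: (2, 3, -5)
  hex 1: (3, 2, -5)
  hex 2: (4, 2, -6)
  hex 3: (4, 3, -7)
  hex 4: (3, 4, -7)
  hex 5: (2, 4, -6)
Sorted: 6 hexes.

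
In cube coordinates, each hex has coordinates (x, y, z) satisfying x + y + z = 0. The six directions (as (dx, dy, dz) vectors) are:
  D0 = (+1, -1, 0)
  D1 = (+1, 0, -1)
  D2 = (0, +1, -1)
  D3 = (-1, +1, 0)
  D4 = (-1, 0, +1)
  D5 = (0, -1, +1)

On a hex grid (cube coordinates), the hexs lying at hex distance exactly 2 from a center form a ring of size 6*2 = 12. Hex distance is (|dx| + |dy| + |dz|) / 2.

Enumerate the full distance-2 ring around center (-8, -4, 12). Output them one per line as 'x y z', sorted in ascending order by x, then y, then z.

Walk ring at distance 2 from (-8, -4, 12):
Start at center + D4*2 = (-10, -4, 14)
  hex 0: (-10, -4, 14)
  hex 1: (-9, -5, 14)
  hex 2: (-8, -6, 14)
  hex 3: (-7, -6, 13)
  hex 4: (-6, -6, 12)
  hex 5: (-6, -5, 11)
  hex 6: (-6, -4, 10)
  hex 7: (-7, -3, 10)
  hex 8: (-8, -2, 10)
  hex 9: (-9, -2, 11)
  hex 10: (-10, -2, 12)
  hex 11: (-10, -3, 13)
Sorted: 12 hexes.

Answer: -10 -4 14
-10 -3 13
-10 -2 12
-9 -5 14
-9 -2 11
-8 -6 14
-8 -2 10
-7 -6 13
-7 -3 10
-6 -6 12
-6 -5 11
-6 -4 10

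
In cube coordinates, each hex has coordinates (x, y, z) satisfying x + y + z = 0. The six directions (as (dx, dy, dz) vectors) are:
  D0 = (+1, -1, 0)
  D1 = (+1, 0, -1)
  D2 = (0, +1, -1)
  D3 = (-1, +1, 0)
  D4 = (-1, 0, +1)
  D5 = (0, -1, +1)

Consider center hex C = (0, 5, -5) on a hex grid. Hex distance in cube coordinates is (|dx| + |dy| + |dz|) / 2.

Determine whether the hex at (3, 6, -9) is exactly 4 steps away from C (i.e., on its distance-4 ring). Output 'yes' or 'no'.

|px - cx| = |3 - 0| = 3
|py - cy| = |6 - 5| = 1
|pz - cz| = |-9 - (-5)| = 4
distance = (3+1+4)/2 = 8/2 = 4
radius = 4; distance == radius -> yes

Answer: yes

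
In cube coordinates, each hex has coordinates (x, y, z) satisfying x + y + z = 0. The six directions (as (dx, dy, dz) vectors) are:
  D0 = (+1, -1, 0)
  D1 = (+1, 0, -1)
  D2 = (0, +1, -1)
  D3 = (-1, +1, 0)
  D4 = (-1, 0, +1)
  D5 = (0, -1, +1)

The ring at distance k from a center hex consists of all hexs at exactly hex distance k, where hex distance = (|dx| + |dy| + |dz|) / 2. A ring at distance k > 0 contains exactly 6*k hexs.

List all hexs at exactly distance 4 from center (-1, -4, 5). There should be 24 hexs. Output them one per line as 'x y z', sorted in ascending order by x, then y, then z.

Walk ring at distance 4 from (-1, -4, 5):
Start at center + D4*4 = (-5, -4, 9)
  hex 0: (-5, -4, 9)
  hex 1: (-4, -5, 9)
  hex 2: (-3, -6, 9)
  hex 3: (-2, -7, 9)
  hex 4: (-1, -8, 9)
  hex 5: (0, -8, 8)
  hex 6: (1, -8, 7)
  hex 7: (2, -8, 6)
  hex 8: (3, -8, 5)
  hex 9: (3, -7, 4)
  hex 10: (3, -6, 3)
  hex 11: (3, -5, 2)
  hex 12: (3, -4, 1)
  hex 13: (2, -3, 1)
  hex 14: (1, -2, 1)
  hex 15: (0, -1, 1)
  hex 16: (-1, 0, 1)
  hex 17: (-2, 0, 2)
  hex 18: (-3, 0, 3)
  hex 19: (-4, 0, 4)
  hex 20: (-5, 0, 5)
  hex 21: (-5, -1, 6)
  hex 22: (-5, -2, 7)
  hex 23: (-5, -3, 8)
Sorted: 24 hexes.

Answer: -5 -4 9
-5 -3 8
-5 -2 7
-5 -1 6
-5 0 5
-4 -5 9
-4 0 4
-3 -6 9
-3 0 3
-2 -7 9
-2 0 2
-1 -8 9
-1 0 1
0 -8 8
0 -1 1
1 -8 7
1 -2 1
2 -8 6
2 -3 1
3 -8 5
3 -7 4
3 -6 3
3 -5 2
3 -4 1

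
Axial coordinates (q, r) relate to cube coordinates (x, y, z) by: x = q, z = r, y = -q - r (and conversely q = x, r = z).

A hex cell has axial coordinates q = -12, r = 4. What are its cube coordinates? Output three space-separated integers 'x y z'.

x = q = -12
z = r = 4
y = -x - z = -(-12) - (4) = 8

Answer: -12 8 4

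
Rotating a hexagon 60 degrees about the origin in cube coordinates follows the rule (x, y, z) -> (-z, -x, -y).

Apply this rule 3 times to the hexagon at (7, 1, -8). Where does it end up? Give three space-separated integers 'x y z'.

Start: (7, 1, -8)
Step 1: (7, 1, -8) -> (-(-8), -(7), -(1)) = (8, -7, -1)
Step 2: (8, -7, -1) -> (-(-1), -(8), -(-7)) = (1, -8, 7)
Step 3: (1, -8, 7) -> (-(7), -(1), -(-8)) = (-7, -1, 8)

Answer: -7 -1 8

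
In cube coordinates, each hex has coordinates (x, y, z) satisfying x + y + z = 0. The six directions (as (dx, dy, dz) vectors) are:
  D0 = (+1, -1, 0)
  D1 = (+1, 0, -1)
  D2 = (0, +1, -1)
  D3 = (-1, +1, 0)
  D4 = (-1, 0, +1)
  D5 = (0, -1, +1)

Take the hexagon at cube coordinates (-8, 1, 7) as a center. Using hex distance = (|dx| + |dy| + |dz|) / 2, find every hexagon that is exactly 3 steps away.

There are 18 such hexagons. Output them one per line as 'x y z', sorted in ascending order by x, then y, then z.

Answer: -11 1 10
-11 2 9
-11 3 8
-11 4 7
-10 0 10
-10 4 6
-9 -1 10
-9 4 5
-8 -2 10
-8 4 4
-7 -2 9
-7 3 4
-6 -2 8
-6 2 4
-5 -2 7
-5 -1 6
-5 0 5
-5 1 4

Derivation:
Walk ring at distance 3 from (-8, 1, 7):
Start at center + D4*3 = (-11, 1, 10)
  hex 0: (-11, 1, 10)
  hex 1: (-10, 0, 10)
  hex 2: (-9, -1, 10)
  hex 3: (-8, -2, 10)
  hex 4: (-7, -2, 9)
  hex 5: (-6, -2, 8)
  hex 6: (-5, -2, 7)
  hex 7: (-5, -1, 6)
  hex 8: (-5, 0, 5)
  hex 9: (-5, 1, 4)
  hex 10: (-6, 2, 4)
  hex 11: (-7, 3, 4)
  hex 12: (-8, 4, 4)
  hex 13: (-9, 4, 5)
  hex 14: (-10, 4, 6)
  hex 15: (-11, 4, 7)
  hex 16: (-11, 3, 8)
  hex 17: (-11, 2, 9)
Sorted: 18 hexes.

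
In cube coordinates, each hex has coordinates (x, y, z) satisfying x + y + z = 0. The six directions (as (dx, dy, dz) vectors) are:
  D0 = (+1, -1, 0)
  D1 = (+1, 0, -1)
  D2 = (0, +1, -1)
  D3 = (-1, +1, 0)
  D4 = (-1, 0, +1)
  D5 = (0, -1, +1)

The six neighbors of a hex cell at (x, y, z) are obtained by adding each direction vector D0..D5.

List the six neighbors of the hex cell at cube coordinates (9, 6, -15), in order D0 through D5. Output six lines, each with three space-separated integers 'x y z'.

Center: (9, 6, -15). Add each direction:
  D0: (9, 6, -15) + (1, -1, 0) = (10, 5, -15)
  D1: (9, 6, -15) + (1, 0, -1) = (10, 6, -16)
  D2: (9, 6, -15) + (0, 1, -1) = (9, 7, -16)
  D3: (9, 6, -15) + (-1, 1, 0) = (8, 7, -15)
  D4: (9, 6, -15) + (-1, 0, 1) = (8, 6, -14)
  D5: (9, 6, -15) + (0, -1, 1) = (9, 5, -14)

Answer: 10 5 -15
10 6 -16
9 7 -16
8 7 -15
8 6 -14
9 5 -14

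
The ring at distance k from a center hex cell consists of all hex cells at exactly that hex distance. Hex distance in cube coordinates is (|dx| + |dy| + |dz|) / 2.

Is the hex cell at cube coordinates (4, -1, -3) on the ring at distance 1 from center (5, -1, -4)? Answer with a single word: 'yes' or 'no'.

Answer: yes

Derivation:
|px - cx| = |4 - 5| = 1
|py - cy| = |-1 - (-1)| = 0
|pz - cz| = |-3 - (-4)| = 1
distance = (1+0+1)/2 = 2/2 = 1
radius = 1; distance == radius -> yes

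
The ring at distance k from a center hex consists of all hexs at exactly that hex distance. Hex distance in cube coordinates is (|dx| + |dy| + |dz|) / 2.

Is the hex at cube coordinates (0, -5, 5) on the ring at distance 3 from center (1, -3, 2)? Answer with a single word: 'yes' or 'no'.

Answer: yes

Derivation:
|px - cx| = |0 - 1| = 1
|py - cy| = |-5 - (-3)| = 2
|pz - cz| = |5 - 2| = 3
distance = (1+2+3)/2 = 6/2 = 3
radius = 3; distance == radius -> yes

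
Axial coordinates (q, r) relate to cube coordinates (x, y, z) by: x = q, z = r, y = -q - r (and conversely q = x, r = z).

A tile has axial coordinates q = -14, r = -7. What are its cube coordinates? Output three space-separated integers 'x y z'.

x = q = -14
z = r = -7
y = -x - z = -(-14) - (-7) = 21

Answer: -14 21 -7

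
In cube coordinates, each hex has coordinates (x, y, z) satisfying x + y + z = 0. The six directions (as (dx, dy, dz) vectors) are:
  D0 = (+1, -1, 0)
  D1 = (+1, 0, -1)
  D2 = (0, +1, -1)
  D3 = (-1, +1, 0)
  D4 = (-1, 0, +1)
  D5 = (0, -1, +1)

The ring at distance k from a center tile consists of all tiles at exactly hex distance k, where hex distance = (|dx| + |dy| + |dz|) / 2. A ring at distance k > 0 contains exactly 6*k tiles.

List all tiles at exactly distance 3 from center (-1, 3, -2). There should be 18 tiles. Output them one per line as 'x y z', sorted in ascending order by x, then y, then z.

Walk ring at distance 3 from (-1, 3, -2):
Start at center + D4*3 = (-4, 3, 1)
  hex 0: (-4, 3, 1)
  hex 1: (-3, 2, 1)
  hex 2: (-2, 1, 1)
  hex 3: (-1, 0, 1)
  hex 4: (0, 0, 0)
  hex 5: (1, 0, -1)
  hex 6: (2, 0, -2)
  hex 7: (2, 1, -3)
  hex 8: (2, 2, -4)
  hex 9: (2, 3, -5)
  hex 10: (1, 4, -5)
  hex 11: (0, 5, -5)
  hex 12: (-1, 6, -5)
  hex 13: (-2, 6, -4)
  hex 14: (-3, 6, -3)
  hex 15: (-4, 6, -2)
  hex 16: (-4, 5, -1)
  hex 17: (-4, 4, 0)
Sorted: 18 hexes.

Answer: -4 3 1
-4 4 0
-4 5 -1
-4 6 -2
-3 2 1
-3 6 -3
-2 1 1
-2 6 -4
-1 0 1
-1 6 -5
0 0 0
0 5 -5
1 0 -1
1 4 -5
2 0 -2
2 1 -3
2 2 -4
2 3 -5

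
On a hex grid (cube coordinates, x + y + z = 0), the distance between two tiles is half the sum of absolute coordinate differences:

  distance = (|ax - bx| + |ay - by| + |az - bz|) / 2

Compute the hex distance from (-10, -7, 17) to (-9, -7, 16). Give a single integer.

|ax - bx| = |-10 - (-9)| = 1
|ay - by| = |-7 - (-7)| = 0
|az - bz| = |17 - 16| = 1
distance = (1 + 0 + 1) / 2 = 2 / 2 = 1

Answer: 1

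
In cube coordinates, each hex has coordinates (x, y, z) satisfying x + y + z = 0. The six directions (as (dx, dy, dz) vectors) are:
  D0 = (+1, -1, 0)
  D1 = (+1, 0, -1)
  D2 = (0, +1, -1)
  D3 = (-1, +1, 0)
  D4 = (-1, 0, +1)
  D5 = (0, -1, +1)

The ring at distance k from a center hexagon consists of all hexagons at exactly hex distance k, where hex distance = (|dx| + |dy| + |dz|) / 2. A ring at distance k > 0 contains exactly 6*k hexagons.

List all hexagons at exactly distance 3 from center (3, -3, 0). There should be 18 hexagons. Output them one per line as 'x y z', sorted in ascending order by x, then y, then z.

Walk ring at distance 3 from (3, -3, 0):
Start at center + D4*3 = (0, -3, 3)
  hex 0: (0, -3, 3)
  hex 1: (1, -4, 3)
  hex 2: (2, -5, 3)
  hex 3: (3, -6, 3)
  hex 4: (4, -6, 2)
  hex 5: (5, -6, 1)
  hex 6: (6, -6, 0)
  hex 7: (6, -5, -1)
  hex 8: (6, -4, -2)
  hex 9: (6, -3, -3)
  hex 10: (5, -2, -3)
  hex 11: (4, -1, -3)
  hex 12: (3, 0, -3)
  hex 13: (2, 0, -2)
  hex 14: (1, 0, -1)
  hex 15: (0, 0, 0)
  hex 16: (0, -1, 1)
  hex 17: (0, -2, 2)
Sorted: 18 hexes.

Answer: 0 -3 3
0 -2 2
0 -1 1
0 0 0
1 -4 3
1 0 -1
2 -5 3
2 0 -2
3 -6 3
3 0 -3
4 -6 2
4 -1 -3
5 -6 1
5 -2 -3
6 -6 0
6 -5 -1
6 -4 -2
6 -3 -3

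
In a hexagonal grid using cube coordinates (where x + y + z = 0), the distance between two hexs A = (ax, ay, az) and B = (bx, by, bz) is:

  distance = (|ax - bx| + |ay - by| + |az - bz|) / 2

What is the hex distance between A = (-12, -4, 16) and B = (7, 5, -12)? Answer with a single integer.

|ax - bx| = |-12 - 7| = 19
|ay - by| = |-4 - 5| = 9
|az - bz| = |16 - (-12)| = 28
distance = (19 + 9 + 28) / 2 = 56 / 2 = 28

Answer: 28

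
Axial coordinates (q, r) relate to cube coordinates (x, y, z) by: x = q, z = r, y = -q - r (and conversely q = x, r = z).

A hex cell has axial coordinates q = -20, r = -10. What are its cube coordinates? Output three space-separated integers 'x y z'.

x = q = -20
z = r = -10
y = -x - z = -(-20) - (-10) = 30

Answer: -20 30 -10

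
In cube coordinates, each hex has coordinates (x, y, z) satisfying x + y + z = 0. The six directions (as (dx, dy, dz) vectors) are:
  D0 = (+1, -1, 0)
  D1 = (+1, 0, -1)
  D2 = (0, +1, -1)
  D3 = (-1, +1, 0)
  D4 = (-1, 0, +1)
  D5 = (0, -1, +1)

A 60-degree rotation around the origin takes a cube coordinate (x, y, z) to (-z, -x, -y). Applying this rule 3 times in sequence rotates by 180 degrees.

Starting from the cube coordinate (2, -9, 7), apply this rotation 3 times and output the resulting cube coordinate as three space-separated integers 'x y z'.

Start: (2, -9, 7)
Step 1: (2, -9, 7) -> (-(7), -(2), -(-9)) = (-7, -2, 9)
Step 2: (-7, -2, 9) -> (-(9), -(-7), -(-2)) = (-9, 7, 2)
Step 3: (-9, 7, 2) -> (-(2), -(-9), -(7)) = (-2, 9, -7)

Answer: -2 9 -7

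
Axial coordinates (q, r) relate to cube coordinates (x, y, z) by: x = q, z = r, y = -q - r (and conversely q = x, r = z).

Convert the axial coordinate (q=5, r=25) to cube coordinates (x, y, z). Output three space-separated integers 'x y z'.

x = q = 5
z = r = 25
y = -x - z = -(5) - (25) = -30

Answer: 5 -30 25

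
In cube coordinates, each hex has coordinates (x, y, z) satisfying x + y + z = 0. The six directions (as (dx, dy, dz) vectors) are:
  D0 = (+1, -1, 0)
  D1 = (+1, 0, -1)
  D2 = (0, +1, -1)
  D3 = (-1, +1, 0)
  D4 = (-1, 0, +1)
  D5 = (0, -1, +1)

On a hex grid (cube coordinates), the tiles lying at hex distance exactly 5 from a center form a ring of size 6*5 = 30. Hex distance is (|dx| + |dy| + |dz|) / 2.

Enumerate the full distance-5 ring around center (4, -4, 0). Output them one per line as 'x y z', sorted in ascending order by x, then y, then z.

Walk ring at distance 5 from (4, -4, 0):
Start at center + D4*5 = (-1, -4, 5)
  hex 0: (-1, -4, 5)
  hex 1: (0, -5, 5)
  hex 2: (1, -6, 5)
  hex 3: (2, -7, 5)
  hex 4: (3, -8, 5)
  hex 5: (4, -9, 5)
  hex 6: (5, -9, 4)
  hex 7: (6, -9, 3)
  hex 8: (7, -9, 2)
  hex 9: (8, -9, 1)
  hex 10: (9, -9, 0)
  hex 11: (9, -8, -1)
  hex 12: (9, -7, -2)
  hex 13: (9, -6, -3)
  hex 14: (9, -5, -4)
  hex 15: (9, -4, -5)
  hex 16: (8, -3, -5)
  hex 17: (7, -2, -5)
  hex 18: (6, -1, -5)
  hex 19: (5, 0, -5)
  hex 20: (4, 1, -5)
  hex 21: (3, 1, -4)
  hex 22: (2, 1, -3)
  hex 23: (1, 1, -2)
  hex 24: (0, 1, -1)
  hex 25: (-1, 1, 0)
  hex 26: (-1, 0, 1)
  hex 27: (-1, -1, 2)
  hex 28: (-1, -2, 3)
  hex 29: (-1, -3, 4)
Sorted: 30 hexes.

Answer: -1 -4 5
-1 -3 4
-1 -2 3
-1 -1 2
-1 0 1
-1 1 0
0 -5 5
0 1 -1
1 -6 5
1 1 -2
2 -7 5
2 1 -3
3 -8 5
3 1 -4
4 -9 5
4 1 -5
5 -9 4
5 0 -5
6 -9 3
6 -1 -5
7 -9 2
7 -2 -5
8 -9 1
8 -3 -5
9 -9 0
9 -8 -1
9 -7 -2
9 -6 -3
9 -5 -4
9 -4 -5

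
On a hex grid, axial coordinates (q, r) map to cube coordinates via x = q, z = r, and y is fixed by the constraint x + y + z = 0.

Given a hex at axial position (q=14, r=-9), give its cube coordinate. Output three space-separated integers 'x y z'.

x = q = 14
z = r = -9
y = -x - z = -(14) - (-9) = -5

Answer: 14 -5 -9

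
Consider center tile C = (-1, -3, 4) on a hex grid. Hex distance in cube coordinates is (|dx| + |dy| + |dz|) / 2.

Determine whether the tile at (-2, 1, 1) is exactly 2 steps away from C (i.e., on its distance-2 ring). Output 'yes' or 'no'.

|px - cx| = |-2 - (-1)| = 1
|py - cy| = |1 - (-3)| = 4
|pz - cz| = |1 - 4| = 3
distance = (1+4+3)/2 = 8/2 = 4
radius = 2; distance != radius -> no

Answer: no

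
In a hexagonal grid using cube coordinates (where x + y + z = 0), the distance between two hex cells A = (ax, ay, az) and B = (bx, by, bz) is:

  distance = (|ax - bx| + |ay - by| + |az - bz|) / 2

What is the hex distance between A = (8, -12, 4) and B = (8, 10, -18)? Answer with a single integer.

Answer: 22

Derivation:
|ax - bx| = |8 - 8| = 0
|ay - by| = |-12 - 10| = 22
|az - bz| = |4 - (-18)| = 22
distance = (0 + 22 + 22) / 2 = 44 / 2 = 22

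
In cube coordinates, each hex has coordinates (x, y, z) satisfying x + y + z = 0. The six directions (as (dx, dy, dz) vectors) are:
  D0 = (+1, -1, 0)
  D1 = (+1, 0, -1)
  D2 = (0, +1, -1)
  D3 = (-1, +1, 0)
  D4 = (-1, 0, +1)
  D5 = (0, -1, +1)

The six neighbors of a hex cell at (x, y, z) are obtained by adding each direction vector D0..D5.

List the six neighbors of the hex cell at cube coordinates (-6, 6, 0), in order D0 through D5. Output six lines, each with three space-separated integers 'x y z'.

Answer: -5 5 0
-5 6 -1
-6 7 -1
-7 7 0
-7 6 1
-6 5 1

Derivation:
Center: (-6, 6, 0). Add each direction:
  D0: (-6, 6, 0) + (1, -1, 0) = (-5, 5, 0)
  D1: (-6, 6, 0) + (1, 0, -1) = (-5, 6, -1)
  D2: (-6, 6, 0) + (0, 1, -1) = (-6, 7, -1)
  D3: (-6, 6, 0) + (-1, 1, 0) = (-7, 7, 0)
  D4: (-6, 6, 0) + (-1, 0, 1) = (-7, 6, 1)
  D5: (-6, 6, 0) + (0, -1, 1) = (-6, 5, 1)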